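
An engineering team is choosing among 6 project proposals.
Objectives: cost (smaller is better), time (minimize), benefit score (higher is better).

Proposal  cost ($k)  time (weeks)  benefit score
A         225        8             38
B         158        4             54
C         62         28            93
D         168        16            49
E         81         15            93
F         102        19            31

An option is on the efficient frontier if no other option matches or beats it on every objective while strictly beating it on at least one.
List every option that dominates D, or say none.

B: cost 158≤168, time 4≤16, benefit score 54≥49 — dominates D.
E: cost 81≤168, time 15≤16, benefit score 93≥49 — dominates D.
Others (A, C, F) are each worse than D on at least one objective.

B, E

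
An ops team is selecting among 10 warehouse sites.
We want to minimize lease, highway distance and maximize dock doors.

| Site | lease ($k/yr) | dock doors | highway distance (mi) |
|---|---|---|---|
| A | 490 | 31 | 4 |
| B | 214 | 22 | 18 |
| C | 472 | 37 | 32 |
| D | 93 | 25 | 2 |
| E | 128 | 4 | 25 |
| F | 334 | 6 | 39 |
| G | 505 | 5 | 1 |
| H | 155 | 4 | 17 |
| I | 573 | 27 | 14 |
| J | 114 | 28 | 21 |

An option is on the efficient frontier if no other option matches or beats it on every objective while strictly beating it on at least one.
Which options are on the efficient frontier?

A, C, D, G, J

A: not dominated.
B: dominated by D (lease 93≤214, dock doors 25≥22, highway distance 2≤18).
C: not dominated (best dock doors).
D: not dominated (best lease).
E: dominated by D (lease 93≤128, dock doors 25≥4, highway distance 2≤25).
F: dominated by B (lease 214≤334, dock doors 22≥6, highway distance 18≤39).
G: not dominated (best highway distance).
H: dominated by D (lease 93≤155, dock doors 25≥4, highway distance 2≤17).
I: dominated by A (lease 490≤573, dock doors 31≥27, highway distance 4≤14).
J: not dominated.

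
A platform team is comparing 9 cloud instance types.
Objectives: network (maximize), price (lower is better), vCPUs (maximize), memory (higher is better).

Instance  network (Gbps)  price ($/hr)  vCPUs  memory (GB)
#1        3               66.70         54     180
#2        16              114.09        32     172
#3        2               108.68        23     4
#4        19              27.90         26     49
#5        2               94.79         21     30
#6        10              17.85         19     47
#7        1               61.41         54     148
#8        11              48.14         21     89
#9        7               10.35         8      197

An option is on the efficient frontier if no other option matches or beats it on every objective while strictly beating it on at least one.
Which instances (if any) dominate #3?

#1, #4

#1: network 3≥2, price 66.70≤108.68, vCPUs 54≥23, memory 180≥4 — dominates #3.
#4: network 19≥2, price 27.90≤108.68, vCPUs 26≥23, memory 49≥4 — dominates #3.
Others (#2, #5, #6, #7, #8, #9) are each worse than #3 on at least one objective.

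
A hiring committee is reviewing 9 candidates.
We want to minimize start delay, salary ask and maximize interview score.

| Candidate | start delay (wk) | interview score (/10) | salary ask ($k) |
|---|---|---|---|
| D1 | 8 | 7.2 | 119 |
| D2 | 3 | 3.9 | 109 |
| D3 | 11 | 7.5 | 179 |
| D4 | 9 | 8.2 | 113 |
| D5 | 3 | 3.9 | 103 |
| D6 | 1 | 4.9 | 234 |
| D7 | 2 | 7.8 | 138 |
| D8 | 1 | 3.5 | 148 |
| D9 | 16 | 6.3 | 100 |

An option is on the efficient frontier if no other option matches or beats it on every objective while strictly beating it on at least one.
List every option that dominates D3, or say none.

D4, D7

D4: start delay 9≤11, interview score 8.2≥7.5, salary ask 113≤179 — dominates D3.
D7: start delay 2≤11, interview score 7.8≥7.5, salary ask 138≤179 — dominates D3.
Others (D1, D2, D5, D6, D8, D9) are each worse than D3 on at least one objective.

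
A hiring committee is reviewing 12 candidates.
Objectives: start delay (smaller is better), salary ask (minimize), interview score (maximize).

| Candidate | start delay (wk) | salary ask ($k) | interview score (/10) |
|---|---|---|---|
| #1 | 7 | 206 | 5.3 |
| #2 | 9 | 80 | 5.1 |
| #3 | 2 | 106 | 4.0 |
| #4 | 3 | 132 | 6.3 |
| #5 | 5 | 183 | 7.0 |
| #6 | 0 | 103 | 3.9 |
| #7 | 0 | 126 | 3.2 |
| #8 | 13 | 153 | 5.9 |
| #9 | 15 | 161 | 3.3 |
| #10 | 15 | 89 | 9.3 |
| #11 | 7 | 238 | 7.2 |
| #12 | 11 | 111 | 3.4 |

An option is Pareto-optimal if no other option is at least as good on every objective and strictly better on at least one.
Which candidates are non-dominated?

#2, #3, #4, #5, #6, #10, #11

#1: dominated by #4 (start delay 3≤7, salary ask 132≤206, interview score 6.3≥5.3).
#2: not dominated (best salary ask).
#3: not dominated.
#4: not dominated.
#5: not dominated.
#6: not dominated.
#7: dominated by #6 (start delay 0≤0, salary ask 103≤126, interview score 3.9≥3.2).
#8: dominated by #4 (start delay 3≤13, salary ask 132≤153, interview score 6.3≥5.9).
#9: dominated by #2 (start delay 9≤15, salary ask 80≤161, interview score 5.1≥3.3).
#10: not dominated (best interview score).
#11: not dominated.
#12: dominated by #2 (start delay 9≤11, salary ask 80≤111, interview score 5.1≥3.4).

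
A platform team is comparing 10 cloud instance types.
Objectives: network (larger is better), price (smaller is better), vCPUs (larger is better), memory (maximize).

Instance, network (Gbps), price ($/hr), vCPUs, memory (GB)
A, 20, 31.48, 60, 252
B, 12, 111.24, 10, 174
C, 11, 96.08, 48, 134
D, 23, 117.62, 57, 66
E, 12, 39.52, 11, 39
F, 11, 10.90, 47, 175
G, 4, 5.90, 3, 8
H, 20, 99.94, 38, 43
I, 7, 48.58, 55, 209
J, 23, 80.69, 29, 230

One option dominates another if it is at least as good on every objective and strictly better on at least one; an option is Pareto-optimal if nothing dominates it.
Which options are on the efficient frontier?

A: not dominated (best vCPUs).
B: dominated by A (network 20≥12, price 31.48≤111.24, vCPUs 60≥10, memory 252≥174).
C: dominated by A (network 20≥11, price 31.48≤96.08, vCPUs 60≥48, memory 252≥134).
D: not dominated.
E: dominated by A (network 20≥12, price 31.48≤39.52, vCPUs 60≥11, memory 252≥39).
F: not dominated.
G: not dominated (best price).
H: dominated by A (network 20≥20, price 31.48≤99.94, vCPUs 60≥38, memory 252≥43).
I: dominated by A (network 20≥7, price 31.48≤48.58, vCPUs 60≥55, memory 252≥209).
J: not dominated.

A, D, F, G, J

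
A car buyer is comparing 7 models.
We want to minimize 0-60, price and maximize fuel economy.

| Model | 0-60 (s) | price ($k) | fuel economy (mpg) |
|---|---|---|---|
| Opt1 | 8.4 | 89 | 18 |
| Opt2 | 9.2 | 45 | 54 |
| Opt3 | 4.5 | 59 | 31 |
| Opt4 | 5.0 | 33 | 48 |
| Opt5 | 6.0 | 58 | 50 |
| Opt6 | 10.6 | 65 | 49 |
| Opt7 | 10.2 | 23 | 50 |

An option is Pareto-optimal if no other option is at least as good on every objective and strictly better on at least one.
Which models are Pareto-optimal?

Opt2, Opt3, Opt4, Opt5, Opt7

Opt1: dominated by Opt3 (0-60 4.5≤8.4, price 59≤89, fuel economy 31≥18).
Opt2: not dominated (best fuel economy).
Opt3: not dominated (best 0-60).
Opt4: not dominated.
Opt5: not dominated.
Opt6: dominated by Opt2 (0-60 9.2≤10.6, price 45≤65, fuel economy 54≥49).
Opt7: not dominated (best price).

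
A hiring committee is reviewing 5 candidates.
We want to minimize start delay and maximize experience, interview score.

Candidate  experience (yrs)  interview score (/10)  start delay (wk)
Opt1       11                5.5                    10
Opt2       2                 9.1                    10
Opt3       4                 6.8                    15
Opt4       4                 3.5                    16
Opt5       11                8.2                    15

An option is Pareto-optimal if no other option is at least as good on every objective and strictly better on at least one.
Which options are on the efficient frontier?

Opt1, Opt2, Opt5

Opt1: not dominated.
Opt2: not dominated (best interview score).
Opt3: dominated by Opt5 (experience 11≥4, interview score 8.2≥6.8, start delay 15≤15).
Opt4: dominated by Opt1 (experience 11≥4, interview score 5.5≥3.5, start delay 10≤16).
Opt5: not dominated.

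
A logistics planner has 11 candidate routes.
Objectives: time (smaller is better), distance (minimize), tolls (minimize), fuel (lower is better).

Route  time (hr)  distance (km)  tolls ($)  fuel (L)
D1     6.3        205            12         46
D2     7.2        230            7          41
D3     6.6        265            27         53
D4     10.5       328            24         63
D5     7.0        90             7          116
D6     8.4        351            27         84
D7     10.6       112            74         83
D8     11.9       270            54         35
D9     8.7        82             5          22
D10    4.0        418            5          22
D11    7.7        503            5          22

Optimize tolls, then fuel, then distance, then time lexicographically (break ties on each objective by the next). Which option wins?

First minimize tolls: best is 5, kept {D9, D10, D11}.
Then minimize fuel: best is 22, kept {D9, D10, D11}.
Then minimize distance: best is 82, kept {D9}.

D9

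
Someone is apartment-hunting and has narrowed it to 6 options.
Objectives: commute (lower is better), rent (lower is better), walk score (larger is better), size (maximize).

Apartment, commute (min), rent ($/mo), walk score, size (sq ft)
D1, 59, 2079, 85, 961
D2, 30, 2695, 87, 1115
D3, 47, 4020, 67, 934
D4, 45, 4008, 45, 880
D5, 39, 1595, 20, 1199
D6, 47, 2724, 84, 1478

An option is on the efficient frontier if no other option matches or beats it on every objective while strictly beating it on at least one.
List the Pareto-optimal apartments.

D1: not dominated.
D2: not dominated (best commute).
D3: dominated by D2 (commute 30≤47, rent 2695≤4020, walk score 87≥67, size 1115≥934).
D4: dominated by D2 (commute 30≤45, rent 2695≤4008, walk score 87≥45, size 1115≥880).
D5: not dominated (best rent).
D6: not dominated (best size).

D1, D2, D5, D6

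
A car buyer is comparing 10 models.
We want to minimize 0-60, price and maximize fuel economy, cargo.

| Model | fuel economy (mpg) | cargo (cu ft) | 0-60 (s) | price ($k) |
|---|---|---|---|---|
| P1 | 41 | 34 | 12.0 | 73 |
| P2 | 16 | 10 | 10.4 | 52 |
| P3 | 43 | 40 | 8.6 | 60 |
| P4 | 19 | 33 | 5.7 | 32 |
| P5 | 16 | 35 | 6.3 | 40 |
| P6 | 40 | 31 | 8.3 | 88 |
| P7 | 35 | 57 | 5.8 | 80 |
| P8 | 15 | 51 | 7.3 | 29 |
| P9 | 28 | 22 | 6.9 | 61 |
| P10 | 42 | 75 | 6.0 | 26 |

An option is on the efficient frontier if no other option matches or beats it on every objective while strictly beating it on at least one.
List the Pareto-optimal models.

P1: dominated by P3 (fuel economy 43≥41, cargo 40≥34, 0-60 8.6≤12.0, price 60≤73).
P2: dominated by P4 (fuel economy 19≥16, cargo 33≥10, 0-60 5.7≤10.4, price 32≤52).
P3: not dominated (best fuel economy).
P4: not dominated (best 0-60).
P5: dominated by P10 (fuel economy 42≥16, cargo 75≥35, 0-60 6.0≤6.3, price 26≤40).
P6: dominated by P10 (fuel economy 42≥40, cargo 75≥31, 0-60 6.0≤8.3, price 26≤88).
P7: not dominated.
P8: dominated by P10 (fuel economy 42≥15, cargo 75≥51, 0-60 6.0≤7.3, price 26≤29).
P9: dominated by P10 (fuel economy 42≥28, cargo 75≥22, 0-60 6.0≤6.9, price 26≤61).
P10: not dominated (best cargo).

P3, P4, P7, P10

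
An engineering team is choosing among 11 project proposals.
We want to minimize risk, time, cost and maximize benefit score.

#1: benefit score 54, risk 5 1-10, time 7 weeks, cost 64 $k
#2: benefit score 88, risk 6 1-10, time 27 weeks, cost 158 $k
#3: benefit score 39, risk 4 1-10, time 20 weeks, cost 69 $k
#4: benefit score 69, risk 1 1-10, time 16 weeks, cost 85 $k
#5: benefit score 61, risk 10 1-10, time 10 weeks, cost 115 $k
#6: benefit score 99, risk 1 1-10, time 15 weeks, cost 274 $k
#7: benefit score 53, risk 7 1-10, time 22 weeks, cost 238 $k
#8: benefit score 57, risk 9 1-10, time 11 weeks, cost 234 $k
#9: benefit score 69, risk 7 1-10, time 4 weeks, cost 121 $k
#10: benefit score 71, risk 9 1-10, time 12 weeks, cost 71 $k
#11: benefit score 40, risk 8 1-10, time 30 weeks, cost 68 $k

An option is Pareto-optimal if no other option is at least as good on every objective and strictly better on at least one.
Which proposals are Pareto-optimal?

#1, #2, #3, #4, #5, #6, #9, #10

#1: not dominated (best cost).
#2: not dominated.
#3: not dominated.
#4: not dominated.
#5: not dominated.
#6: not dominated (best benefit score).
#7: dominated by #1 (benefit score 54≥53, risk 5≤7, time 7≤22, cost 64≤238).
#8: dominated by #9 (benefit score 69≥57, risk 7≤9, time 4≤11, cost 121≤234).
#9: not dominated (best time).
#10: not dominated.
#11: dominated by #1 (benefit score 54≥40, risk 5≤8, time 7≤30, cost 64≤68).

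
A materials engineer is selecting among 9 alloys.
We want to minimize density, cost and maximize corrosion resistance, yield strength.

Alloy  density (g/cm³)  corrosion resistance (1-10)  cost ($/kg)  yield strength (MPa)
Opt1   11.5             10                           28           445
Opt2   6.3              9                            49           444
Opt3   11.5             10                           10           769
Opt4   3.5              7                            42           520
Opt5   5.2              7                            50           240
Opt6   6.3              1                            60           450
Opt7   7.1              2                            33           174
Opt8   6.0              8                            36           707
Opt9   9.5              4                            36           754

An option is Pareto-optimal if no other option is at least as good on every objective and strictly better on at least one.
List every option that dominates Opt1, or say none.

Opt3

Opt3: density 11.5≤11.5, corrosion resistance 10≥10, cost 10≤28, yield strength 769≥445 — dominates Opt1.
Others (Opt2, Opt4, Opt5, Opt6, Opt7, Opt8, Opt9) are each worse than Opt1 on at least one objective.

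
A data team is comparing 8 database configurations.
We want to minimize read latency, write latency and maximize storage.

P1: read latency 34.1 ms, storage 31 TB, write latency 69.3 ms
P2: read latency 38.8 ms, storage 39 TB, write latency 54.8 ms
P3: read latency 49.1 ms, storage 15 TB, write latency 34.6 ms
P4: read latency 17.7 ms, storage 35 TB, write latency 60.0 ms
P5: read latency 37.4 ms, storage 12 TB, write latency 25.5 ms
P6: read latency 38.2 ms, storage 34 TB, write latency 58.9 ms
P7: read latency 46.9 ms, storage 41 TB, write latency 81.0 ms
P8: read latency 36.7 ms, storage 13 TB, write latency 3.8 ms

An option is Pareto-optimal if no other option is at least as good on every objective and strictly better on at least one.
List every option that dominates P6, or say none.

none

P1: worse on storage (31 vs 34).
P2: worse on read latency (38.8 vs 38.2).
P3: worse on read latency (49.1 vs 38.2).
P4: worse on write latency (60.0 vs 58.9).
P5: worse on storage (12 vs 34).
P7: worse on read latency (46.9 vs 38.2).
P8: worse on storage (13 vs 34).
No option dominates P6.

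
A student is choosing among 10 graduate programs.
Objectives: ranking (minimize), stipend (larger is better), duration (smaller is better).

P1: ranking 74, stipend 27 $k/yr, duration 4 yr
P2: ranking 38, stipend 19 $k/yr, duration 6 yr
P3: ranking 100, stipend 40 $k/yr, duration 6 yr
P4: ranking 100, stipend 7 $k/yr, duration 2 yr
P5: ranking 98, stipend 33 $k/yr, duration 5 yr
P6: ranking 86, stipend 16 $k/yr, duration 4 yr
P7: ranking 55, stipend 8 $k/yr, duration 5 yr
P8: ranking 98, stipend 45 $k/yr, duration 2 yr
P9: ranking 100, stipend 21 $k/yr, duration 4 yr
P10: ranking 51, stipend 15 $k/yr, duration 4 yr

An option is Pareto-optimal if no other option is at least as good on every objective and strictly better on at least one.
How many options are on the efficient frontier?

P1: not dominated.
P2: not dominated (best ranking).
P3: dominated by P8 (ranking 98≤100, stipend 45≥40, duration 2≤6).
P4: dominated by P8 (ranking 98≤100, stipend 45≥7, duration 2≤2).
P5: dominated by P8 (ranking 98≤98, stipend 45≥33, duration 2≤5).
P6: dominated by P1 (ranking 74≤86, stipend 27≥16, duration 4≤4).
P7: dominated by P10 (ranking 51≤55, stipend 15≥8, duration 4≤5).
P8: not dominated (best stipend).
P9: dominated by P1 (ranking 74≤100, stipend 27≥21, duration 4≤4).
P10: not dominated.
Pareto-optimal: P1, P2, P8, P10 → 4.

4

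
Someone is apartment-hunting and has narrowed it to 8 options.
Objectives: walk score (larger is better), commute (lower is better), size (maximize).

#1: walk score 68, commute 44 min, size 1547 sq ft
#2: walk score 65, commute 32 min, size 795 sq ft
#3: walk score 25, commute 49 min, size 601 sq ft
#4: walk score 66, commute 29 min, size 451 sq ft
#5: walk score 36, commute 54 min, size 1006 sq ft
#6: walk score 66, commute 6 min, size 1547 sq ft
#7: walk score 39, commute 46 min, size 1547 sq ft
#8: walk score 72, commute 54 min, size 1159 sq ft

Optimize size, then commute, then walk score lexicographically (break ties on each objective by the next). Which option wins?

#6

First maximize size: best is 1547, kept {#1, #6, #7}.
Then minimize commute: best is 6, kept {#6}.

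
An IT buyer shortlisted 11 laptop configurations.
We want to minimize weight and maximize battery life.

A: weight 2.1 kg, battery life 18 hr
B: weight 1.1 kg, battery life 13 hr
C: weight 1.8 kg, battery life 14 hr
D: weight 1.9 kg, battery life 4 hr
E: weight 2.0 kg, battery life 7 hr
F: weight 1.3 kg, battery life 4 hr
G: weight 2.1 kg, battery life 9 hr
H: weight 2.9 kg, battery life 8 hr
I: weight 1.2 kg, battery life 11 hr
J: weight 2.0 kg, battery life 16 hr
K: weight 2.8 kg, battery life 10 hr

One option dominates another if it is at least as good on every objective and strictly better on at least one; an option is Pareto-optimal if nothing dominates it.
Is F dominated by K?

K vs F: K is worse on weight (2.8 vs 1.3), so it does not dominate F.

No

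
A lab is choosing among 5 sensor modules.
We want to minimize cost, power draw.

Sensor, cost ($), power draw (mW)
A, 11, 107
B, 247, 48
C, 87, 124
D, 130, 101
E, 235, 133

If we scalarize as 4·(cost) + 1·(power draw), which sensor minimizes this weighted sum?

A: 4·11 + 1·107 = 151
B: 4·247 + 1·48 = 1036
C: 4·87 + 1·124 = 472
D: 4·130 + 1·101 = 621
E: 4·235 + 1·133 = 1073
Lowest: A at 151.

A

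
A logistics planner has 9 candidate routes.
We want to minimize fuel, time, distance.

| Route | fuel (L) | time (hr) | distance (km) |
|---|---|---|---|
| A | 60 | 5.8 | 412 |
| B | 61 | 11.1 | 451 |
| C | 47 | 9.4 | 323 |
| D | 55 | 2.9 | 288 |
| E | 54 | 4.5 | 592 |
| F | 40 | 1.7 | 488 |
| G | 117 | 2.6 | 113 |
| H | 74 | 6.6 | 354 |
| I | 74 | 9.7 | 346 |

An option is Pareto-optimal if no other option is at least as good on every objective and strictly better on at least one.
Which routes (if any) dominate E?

F: fuel 40≤54, time 1.7≤4.5, distance 488≤592 — dominates E.
Others (A, B, C, D, G, H, I) are each worse than E on at least one objective.

F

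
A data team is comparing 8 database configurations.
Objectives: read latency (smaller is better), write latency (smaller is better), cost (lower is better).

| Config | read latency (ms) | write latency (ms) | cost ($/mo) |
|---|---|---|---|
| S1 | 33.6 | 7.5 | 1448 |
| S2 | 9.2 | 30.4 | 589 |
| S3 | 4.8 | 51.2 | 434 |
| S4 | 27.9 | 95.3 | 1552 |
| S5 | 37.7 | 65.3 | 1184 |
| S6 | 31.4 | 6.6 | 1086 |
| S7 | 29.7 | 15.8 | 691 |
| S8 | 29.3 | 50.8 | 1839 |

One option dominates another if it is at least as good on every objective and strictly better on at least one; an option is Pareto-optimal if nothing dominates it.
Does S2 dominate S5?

Yes

S2 vs S5: read latency 9.2≤37.7, write latency 30.4≤65.3, cost 589≤1184 — S2 is at least as good on every objective with at least one strict improvement.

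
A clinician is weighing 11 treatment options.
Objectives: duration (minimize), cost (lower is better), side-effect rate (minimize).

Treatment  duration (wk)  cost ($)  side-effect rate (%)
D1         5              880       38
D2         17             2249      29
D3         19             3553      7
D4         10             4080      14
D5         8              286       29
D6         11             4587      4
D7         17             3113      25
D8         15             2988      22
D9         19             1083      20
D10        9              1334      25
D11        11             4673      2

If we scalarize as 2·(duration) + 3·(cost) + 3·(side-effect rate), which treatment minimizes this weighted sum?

D1: 2·5 + 3·880 + 3·38 = 2764
D2: 2·17 + 3·2249 + 3·29 = 6868
D3: 2·19 + 3·3553 + 3·7 = 10718
D4: 2·10 + 3·4080 + 3·14 = 12302
D5: 2·8 + 3·286 + 3·29 = 961
D6: 2·11 + 3·4587 + 3·4 = 13795
D7: 2·17 + 3·3113 + 3·25 = 9448
D8: 2·15 + 3·2988 + 3·22 = 9060
D9: 2·19 + 3·1083 + 3·20 = 3347
D10: 2·9 + 3·1334 + 3·25 = 4095
D11: 2·11 + 3·4673 + 3·2 = 14047
Lowest: D5 at 961.

D5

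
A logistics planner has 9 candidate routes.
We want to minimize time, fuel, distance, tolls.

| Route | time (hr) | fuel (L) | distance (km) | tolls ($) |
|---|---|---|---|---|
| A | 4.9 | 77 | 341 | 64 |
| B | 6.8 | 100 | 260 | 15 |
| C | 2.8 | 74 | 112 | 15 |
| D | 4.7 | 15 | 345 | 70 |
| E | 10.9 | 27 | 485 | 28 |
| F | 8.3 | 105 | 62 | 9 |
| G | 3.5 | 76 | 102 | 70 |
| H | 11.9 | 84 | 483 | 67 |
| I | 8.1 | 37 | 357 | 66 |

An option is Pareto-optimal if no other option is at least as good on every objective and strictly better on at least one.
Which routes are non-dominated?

C, D, E, F, G, I

A: dominated by C (time 2.8≤4.9, fuel 74≤77, distance 112≤341, tolls 15≤64).
B: dominated by C (time 2.8≤6.8, fuel 74≤100, distance 112≤260, tolls 15≤15).
C: not dominated (best time).
D: not dominated (best fuel).
E: not dominated.
F: not dominated (best distance).
G: not dominated.
H: dominated by A (time 4.9≤11.9, fuel 77≤84, distance 341≤483, tolls 64≤67).
I: not dominated.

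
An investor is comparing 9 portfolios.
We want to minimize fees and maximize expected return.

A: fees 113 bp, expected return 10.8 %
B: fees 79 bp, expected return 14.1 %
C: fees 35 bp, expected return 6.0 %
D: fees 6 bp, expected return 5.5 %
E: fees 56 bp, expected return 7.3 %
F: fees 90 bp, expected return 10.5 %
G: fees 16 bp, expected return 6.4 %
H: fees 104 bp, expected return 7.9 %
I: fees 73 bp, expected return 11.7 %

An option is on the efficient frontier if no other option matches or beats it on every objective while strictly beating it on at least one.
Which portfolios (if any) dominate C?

G: fees 16≤35, expected return 6.4≥6.0 — dominates C.
Others (A, B, D, E, F, H, I) are each worse than C on at least one objective.

G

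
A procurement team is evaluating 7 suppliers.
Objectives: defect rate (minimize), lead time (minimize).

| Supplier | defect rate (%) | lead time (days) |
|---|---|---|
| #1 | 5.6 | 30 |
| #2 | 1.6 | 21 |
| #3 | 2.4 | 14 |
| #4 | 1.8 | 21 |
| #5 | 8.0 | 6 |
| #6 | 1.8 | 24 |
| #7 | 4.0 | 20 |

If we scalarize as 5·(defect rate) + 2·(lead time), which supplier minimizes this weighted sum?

#1: 5·5.6 + 2·30 = 88.0
#2: 5·1.6 + 2·21 = 50.0
#3: 5·2.4 + 2·14 = 40.0
#4: 5·1.8 + 2·21 = 51.0
#5: 5·8.0 + 2·6 = 52.0
#6: 5·1.8 + 2·24 = 57.0
#7: 5·4.0 + 2·20 = 60.0
Lowest: #3 at 40.0.

#3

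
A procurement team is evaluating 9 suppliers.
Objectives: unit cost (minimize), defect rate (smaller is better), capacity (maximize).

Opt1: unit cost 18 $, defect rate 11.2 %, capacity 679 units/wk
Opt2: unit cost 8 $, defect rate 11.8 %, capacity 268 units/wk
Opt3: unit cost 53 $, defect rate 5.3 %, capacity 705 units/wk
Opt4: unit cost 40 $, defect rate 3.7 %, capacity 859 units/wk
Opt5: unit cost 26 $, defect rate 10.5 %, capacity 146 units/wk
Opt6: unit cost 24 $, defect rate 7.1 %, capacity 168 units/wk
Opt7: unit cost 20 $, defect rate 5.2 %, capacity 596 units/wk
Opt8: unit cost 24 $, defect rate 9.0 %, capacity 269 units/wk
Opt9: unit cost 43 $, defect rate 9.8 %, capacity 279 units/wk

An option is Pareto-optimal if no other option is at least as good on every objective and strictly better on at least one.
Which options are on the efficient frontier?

Opt1, Opt2, Opt4, Opt7

Opt1: not dominated.
Opt2: not dominated (best unit cost).
Opt3: dominated by Opt4 (unit cost 40≤53, defect rate 3.7≤5.3, capacity 859≥705).
Opt4: not dominated (best defect rate).
Opt5: dominated by Opt6 (unit cost 24≤26, defect rate 7.1≤10.5, capacity 168≥146).
Opt6: dominated by Opt7 (unit cost 20≤24, defect rate 5.2≤7.1, capacity 596≥168).
Opt7: not dominated.
Opt8: dominated by Opt7 (unit cost 20≤24, defect rate 5.2≤9.0, capacity 596≥269).
Opt9: dominated by Opt4 (unit cost 40≤43, defect rate 3.7≤9.8, capacity 859≥279).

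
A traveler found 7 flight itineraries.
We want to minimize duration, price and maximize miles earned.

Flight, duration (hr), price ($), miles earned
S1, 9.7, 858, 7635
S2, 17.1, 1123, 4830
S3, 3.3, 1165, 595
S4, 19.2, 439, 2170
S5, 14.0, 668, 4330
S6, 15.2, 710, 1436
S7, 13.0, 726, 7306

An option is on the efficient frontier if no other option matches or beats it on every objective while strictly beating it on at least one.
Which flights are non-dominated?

S1, S3, S4, S5, S7

S1: not dominated (best miles earned).
S2: dominated by S1 (duration 9.7≤17.1, price 858≤1123, miles earned 7635≥4830).
S3: not dominated (best duration).
S4: not dominated (best price).
S5: not dominated.
S6: dominated by S5 (duration 14.0≤15.2, price 668≤710, miles earned 4330≥1436).
S7: not dominated.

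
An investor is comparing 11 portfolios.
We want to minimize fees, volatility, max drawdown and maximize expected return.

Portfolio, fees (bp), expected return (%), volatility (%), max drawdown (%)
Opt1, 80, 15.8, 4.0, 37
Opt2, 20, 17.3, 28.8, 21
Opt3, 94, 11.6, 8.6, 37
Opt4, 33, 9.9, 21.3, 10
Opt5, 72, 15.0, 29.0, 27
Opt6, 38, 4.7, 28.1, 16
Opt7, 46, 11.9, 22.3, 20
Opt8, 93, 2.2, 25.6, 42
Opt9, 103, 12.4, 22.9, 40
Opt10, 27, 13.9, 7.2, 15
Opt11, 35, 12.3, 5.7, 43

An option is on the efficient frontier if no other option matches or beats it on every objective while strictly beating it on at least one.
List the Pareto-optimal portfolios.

Opt1, Opt2, Opt4, Opt10, Opt11

Opt1: not dominated (best volatility).
Opt2: not dominated (best fees).
Opt3: dominated by Opt1 (fees 80≤94, expected return 15.8≥11.6, volatility 4.0≤8.6, max drawdown 37≤37).
Opt4: not dominated (best max drawdown).
Opt5: dominated by Opt2 (fees 20≤72, expected return 17.3≥15.0, volatility 28.8≤29.0, max drawdown 21≤27).
Opt6: dominated by Opt4 (fees 33≤38, expected return 9.9≥4.7, volatility 21.3≤28.1, max drawdown 10≤16).
Opt7: dominated by Opt10 (fees 27≤46, expected return 13.9≥11.9, volatility 7.2≤22.3, max drawdown 15≤20).
Opt8: dominated by Opt1 (fees 80≤93, expected return 15.8≥2.2, volatility 4.0≤25.6, max drawdown 37≤42).
Opt9: dominated by Opt1 (fees 80≤103, expected return 15.8≥12.4, volatility 4.0≤22.9, max drawdown 37≤40).
Opt10: not dominated.
Opt11: not dominated.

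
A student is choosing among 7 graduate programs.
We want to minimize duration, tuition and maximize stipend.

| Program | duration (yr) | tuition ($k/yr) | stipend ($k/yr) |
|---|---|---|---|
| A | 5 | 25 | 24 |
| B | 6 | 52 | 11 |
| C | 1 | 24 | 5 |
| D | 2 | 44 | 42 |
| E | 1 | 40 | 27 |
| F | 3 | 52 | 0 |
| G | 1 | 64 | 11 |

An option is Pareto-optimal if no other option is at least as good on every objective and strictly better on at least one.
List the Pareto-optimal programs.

A: not dominated.
B: dominated by A (duration 5≤6, tuition 25≤52, stipend 24≥11).
C: not dominated (best tuition).
D: not dominated (best stipend).
E: not dominated.
F: dominated by C (duration 1≤3, tuition 24≤52, stipend 5≥0).
G: dominated by E (duration 1≤1, tuition 40≤64, stipend 27≥11).

A, C, D, E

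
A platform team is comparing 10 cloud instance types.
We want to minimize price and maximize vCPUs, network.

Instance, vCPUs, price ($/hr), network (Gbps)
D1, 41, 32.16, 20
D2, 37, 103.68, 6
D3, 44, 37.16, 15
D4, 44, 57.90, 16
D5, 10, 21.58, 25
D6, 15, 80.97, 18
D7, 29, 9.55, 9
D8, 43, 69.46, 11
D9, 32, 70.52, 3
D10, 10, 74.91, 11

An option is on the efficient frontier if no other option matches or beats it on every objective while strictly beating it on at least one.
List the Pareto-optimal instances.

D1, D3, D4, D5, D7

D1: not dominated.
D2: dominated by D1 (vCPUs 41≥37, price 32.16≤103.68, network 20≥6).
D3: not dominated.
D4: not dominated.
D5: not dominated (best network).
D6: dominated by D1 (vCPUs 41≥15, price 32.16≤80.97, network 20≥18).
D7: not dominated (best price).
D8: dominated by D3 (vCPUs 44≥43, price 37.16≤69.46, network 15≥11).
D9: dominated by D1 (vCPUs 41≥32, price 32.16≤70.52, network 20≥3).
D10: dominated by D1 (vCPUs 41≥10, price 32.16≤74.91, network 20≥11).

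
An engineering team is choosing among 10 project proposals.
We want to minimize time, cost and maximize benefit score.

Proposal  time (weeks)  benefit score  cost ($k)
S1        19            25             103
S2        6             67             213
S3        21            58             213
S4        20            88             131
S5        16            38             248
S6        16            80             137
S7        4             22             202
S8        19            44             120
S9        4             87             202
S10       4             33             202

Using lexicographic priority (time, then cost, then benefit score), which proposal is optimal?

S9

First minimize time: best is 4, kept {S7, S9, S10}.
Then minimize cost: best is 202, kept {S7, S9, S10}.
Then maximize benefit score: best is 87, kept {S9}.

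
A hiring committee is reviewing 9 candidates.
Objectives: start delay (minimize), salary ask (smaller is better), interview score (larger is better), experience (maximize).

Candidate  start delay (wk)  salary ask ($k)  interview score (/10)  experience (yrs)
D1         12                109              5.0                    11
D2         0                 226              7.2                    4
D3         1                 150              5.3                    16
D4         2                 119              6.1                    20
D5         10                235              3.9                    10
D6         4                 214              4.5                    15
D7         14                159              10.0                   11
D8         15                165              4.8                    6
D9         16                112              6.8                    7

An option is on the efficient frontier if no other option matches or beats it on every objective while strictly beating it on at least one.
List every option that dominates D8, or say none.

D1: start delay 12≤15, salary ask 109≤165, interview score 5.0≥4.8, experience 11≥6 — dominates D8.
D3: start delay 1≤15, salary ask 150≤165, interview score 5.3≥4.8, experience 16≥6 — dominates D8.
D4: start delay 2≤15, salary ask 119≤165, interview score 6.1≥4.8, experience 20≥6 — dominates D8.
D7: start delay 14≤15, salary ask 159≤165, interview score 10.0≥4.8, experience 11≥6 — dominates D8.
Others (D2, D5, D6, D9) are each worse than D8 on at least one objective.

D1, D3, D4, D7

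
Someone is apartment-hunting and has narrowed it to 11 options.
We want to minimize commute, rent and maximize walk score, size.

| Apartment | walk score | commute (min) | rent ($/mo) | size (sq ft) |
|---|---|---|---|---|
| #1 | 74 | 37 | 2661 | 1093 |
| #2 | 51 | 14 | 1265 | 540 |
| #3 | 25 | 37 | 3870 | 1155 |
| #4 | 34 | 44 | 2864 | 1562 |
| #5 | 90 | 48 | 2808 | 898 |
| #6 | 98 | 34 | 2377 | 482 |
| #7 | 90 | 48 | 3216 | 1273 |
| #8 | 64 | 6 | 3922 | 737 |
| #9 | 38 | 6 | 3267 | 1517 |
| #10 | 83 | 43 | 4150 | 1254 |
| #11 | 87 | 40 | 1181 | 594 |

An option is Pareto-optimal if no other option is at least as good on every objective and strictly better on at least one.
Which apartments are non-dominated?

#1, #2, #4, #5, #6, #7, #8, #9, #10, #11

#1: not dominated.
#2: not dominated.
#3: dominated by #9 (walk score 38≥25, commute 6≤37, rent 3267≤3870, size 1517≥1155).
#4: not dominated (best size).
#5: not dominated.
#6: not dominated (best walk score).
#7: not dominated.
#8: not dominated.
#9: not dominated.
#10: not dominated.
#11: not dominated (best rent).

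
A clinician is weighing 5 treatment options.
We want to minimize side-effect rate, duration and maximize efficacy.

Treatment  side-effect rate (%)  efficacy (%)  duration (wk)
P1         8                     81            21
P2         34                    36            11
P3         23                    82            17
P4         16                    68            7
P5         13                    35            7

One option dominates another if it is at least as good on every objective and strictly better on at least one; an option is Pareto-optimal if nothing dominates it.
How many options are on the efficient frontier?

P1: not dominated (best side-effect rate).
P2: dominated by P4 (side-effect rate 16≤34, efficacy 68≥36, duration 7≤11).
P3: not dominated (best efficacy).
P4: not dominated.
P5: not dominated.
Pareto-optimal: P1, P3, P4, P5 → 4.

4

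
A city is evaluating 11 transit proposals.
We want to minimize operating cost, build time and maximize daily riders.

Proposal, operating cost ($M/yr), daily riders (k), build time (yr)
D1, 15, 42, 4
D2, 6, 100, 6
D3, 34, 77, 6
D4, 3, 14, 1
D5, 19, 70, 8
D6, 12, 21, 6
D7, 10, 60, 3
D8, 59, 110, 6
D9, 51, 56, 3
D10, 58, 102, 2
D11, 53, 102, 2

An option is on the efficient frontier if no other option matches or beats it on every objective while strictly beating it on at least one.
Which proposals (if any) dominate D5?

D2: operating cost 6≤19, daily riders 100≥70, build time 6≤8 — dominates D5.
Others (D1, D3, D4, D6, D7, D8, D9, D10, D11) are each worse than D5 on at least one objective.

D2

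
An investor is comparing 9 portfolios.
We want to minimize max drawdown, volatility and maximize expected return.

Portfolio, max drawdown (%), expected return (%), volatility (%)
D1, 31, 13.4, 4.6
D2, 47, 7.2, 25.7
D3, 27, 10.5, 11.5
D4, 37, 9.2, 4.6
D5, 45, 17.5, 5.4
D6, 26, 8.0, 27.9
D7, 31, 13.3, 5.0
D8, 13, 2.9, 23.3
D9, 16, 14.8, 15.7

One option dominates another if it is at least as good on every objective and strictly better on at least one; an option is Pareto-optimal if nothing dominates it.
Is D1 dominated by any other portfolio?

No

D2: worse on max drawdown (47 vs 31).
D3: worse on expected return (10.5 vs 13.4).
D4: worse on max drawdown (37 vs 31).
D5: worse on max drawdown (45 vs 31).
D6: worse on expected return (8.0 vs 13.4).
D7: worse on expected return (13.3 vs 13.4).
D8: worse on expected return (2.9 vs 13.4).
D9: worse on volatility (15.7 vs 4.6).
No option is at least as good as D1 on every objective and strictly better on one.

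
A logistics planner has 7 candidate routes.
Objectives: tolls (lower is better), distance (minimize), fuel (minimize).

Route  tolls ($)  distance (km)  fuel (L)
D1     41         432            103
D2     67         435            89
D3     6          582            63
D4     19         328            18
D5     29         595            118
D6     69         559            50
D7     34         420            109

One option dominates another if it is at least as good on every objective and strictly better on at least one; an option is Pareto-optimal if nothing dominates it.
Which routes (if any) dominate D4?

none

D1: worse on tolls (41 vs 19).
D2: worse on tolls (67 vs 19).
D3: worse on distance (582 vs 328).
D5: worse on tolls (29 vs 19).
D6: worse on tolls (69 vs 19).
D7: worse on tolls (34 vs 19).
No option dominates D4.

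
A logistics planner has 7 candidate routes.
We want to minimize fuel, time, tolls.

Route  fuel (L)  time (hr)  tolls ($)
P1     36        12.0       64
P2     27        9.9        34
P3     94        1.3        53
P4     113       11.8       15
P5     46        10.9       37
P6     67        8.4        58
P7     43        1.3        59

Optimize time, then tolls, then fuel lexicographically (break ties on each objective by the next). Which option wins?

First minimize time: best is 1.3, kept {P3, P7}.
Then minimize tolls: best is 53, kept {P3}.

P3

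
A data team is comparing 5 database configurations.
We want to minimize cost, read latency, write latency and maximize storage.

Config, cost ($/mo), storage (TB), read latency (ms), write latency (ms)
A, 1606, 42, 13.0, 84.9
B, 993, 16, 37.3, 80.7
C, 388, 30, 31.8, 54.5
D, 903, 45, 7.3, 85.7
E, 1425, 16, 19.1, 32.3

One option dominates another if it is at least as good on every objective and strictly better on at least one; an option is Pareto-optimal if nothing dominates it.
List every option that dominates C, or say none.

A: worse on cost (1606 vs 388).
B: worse on cost (993 vs 388).
D: worse on cost (903 vs 388).
E: worse on cost (1425 vs 388).
No option dominates C.

none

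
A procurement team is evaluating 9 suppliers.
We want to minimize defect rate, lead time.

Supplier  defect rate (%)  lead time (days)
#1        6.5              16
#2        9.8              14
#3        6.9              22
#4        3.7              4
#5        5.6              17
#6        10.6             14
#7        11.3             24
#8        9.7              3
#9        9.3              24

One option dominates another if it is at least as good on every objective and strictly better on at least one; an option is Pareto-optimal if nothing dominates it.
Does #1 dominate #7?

#1 vs #7: defect rate 6.5≤11.3, lead time 16≤24 — #1 is at least as good on every objective with at least one strict improvement.

Yes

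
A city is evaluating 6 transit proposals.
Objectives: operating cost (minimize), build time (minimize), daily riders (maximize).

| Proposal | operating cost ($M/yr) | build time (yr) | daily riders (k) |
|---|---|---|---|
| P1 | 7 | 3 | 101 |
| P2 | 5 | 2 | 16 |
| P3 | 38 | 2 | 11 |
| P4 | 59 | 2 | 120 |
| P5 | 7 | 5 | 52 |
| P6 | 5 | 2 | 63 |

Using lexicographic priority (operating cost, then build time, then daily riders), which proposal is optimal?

First minimize operating cost: best is 5, kept {P2, P6}.
Then minimize build time: best is 2, kept {P2, P6}.
Then maximize daily riders: best is 63, kept {P6}.

P6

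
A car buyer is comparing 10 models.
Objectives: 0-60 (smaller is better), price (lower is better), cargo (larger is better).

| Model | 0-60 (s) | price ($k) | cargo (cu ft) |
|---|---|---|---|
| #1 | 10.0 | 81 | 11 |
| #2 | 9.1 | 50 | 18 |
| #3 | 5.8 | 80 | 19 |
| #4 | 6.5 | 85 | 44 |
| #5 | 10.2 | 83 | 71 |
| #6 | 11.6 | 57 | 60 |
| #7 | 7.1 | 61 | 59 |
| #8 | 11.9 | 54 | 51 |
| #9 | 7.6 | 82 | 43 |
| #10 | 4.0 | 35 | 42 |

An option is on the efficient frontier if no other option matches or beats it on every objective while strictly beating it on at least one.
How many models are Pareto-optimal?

#1: dominated by #2 (0-60 9.1≤10.0, price 50≤81, cargo 18≥11).
#2: dominated by #10 (0-60 4.0≤9.1, price 35≤50, cargo 42≥18).
#3: dominated by #10 (0-60 4.0≤5.8, price 35≤80, cargo 42≥19).
#4: not dominated.
#5: not dominated (best cargo).
#6: not dominated.
#7: not dominated.
#8: not dominated.
#9: dominated by #7 (0-60 7.1≤7.6, price 61≤82, cargo 59≥43).
#10: not dominated (best 0-60).
Pareto-optimal: #4, #5, #6, #7, #8, #10 → 6.

6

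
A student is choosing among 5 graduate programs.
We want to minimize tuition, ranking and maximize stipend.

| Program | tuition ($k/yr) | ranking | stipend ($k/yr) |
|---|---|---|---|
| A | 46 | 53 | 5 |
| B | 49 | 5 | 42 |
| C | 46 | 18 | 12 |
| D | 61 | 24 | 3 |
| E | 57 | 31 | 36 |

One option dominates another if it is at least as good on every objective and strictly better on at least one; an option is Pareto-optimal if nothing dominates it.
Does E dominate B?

E vs B: E is worse on tuition (57 vs 49), so it does not dominate B.

No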